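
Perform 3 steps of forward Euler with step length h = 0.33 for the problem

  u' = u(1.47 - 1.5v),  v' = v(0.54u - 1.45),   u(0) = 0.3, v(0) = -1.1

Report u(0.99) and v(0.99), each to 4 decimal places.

1.8419, -0.2855

Euler on (u,v): u_{n+1} = u_n + h·u', v_{n+1} = v_n + h·v'.
0.000000: (0.300000, -1.100000); f=(0.936000, 1.416800) → (0.608880, -0.632456)
0.330000: (0.608880, -0.632456); f=(1.472688, 0.709113) → (1.094867, -0.398449)
0.660000: (1.094867, -0.398449); f=(2.263827, 0.342177) → (1.841930, -0.285531)
(u(0.99), v(0.99)) ≈ (1.8419, -0.2855)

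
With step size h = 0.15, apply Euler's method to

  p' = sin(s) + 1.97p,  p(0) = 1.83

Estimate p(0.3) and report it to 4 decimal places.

Euler: p_{n+1} = p_n + h·f(s_n, p_n).
s=0.000000, p=1.830000: f=3.605100 → p ← 1.830000 + 0.15·3.605100 = 2.370765
s=0.150000, p=2.370765: f=4.819845 → p ← 2.370765 + 0.15·4.819845 = 3.093742
p(0.3) ≈ 3.0937

3.0937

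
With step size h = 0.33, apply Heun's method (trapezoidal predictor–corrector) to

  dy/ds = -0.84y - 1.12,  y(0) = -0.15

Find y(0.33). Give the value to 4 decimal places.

Heun: k1 = f(s_n, y_n); k2 = f(s_n + h, y_n + h·k1); y_{n+1} = y_n + (h/2)·(k1 + k2).
s=0.000000, y=-0.150000:
  k1 = f(0.000000, -0.150000) = -0.994000
  k2 = f(0.330000, -0.478020) = -0.718463
  y ← -0.150000 + (0.33/2)·(-0.994000 + (-0.718463)) = -0.432556
y(0.33) ≈ -0.4326

-0.4326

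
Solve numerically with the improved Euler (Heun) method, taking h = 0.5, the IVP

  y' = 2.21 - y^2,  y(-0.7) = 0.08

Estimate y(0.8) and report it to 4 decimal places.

1.2797

Heun: k1 = f(s_n, y_n); k2 = f(s_n + h, y_n + h·k1); y_{n+1} = y_n + (h/2)·(k1 + k2).
s=-0.700000, y=0.080000:
  k1 = f(-0.700000, 0.080000) = 2.203600
  k2 = f(-0.200000, 1.181800) = 0.813349
  y ← 0.080000 + (0.5/2)·(2.203600 + 0.813349) = 0.834237
s=-0.200000, y=0.834237:
  k1 = f(-0.200000, 0.834237) = 1.514048
  k2 = f(0.300000, 1.591261) = -0.322113
  y ← 0.834237 + (0.5/2)·(1.514048 + (-0.322113)) = 1.132221
s=0.300000, y=1.132221:
  k1 = f(0.300000, 1.132221) = 0.928075
  k2 = f(0.800000, 1.596259) = -0.338042
  y ← 1.132221 + (0.5/2)·(0.928075 + (-0.338042)) = 1.279729
y(0.8) ≈ 1.2797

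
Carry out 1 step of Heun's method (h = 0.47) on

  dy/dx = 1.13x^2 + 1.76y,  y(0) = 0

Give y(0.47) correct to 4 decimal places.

Heun: k1 = f(x_n, y_n); k2 = f(x_n + h, y_n + h·k1); y_{n+1} = y_n + (h/2)·(k1 + k2).
x=0.000000, y=0.000000:
  k1 = f(0.000000, 0.000000) = 0.000000
  k2 = f(0.470000, 0.000000) = 0.249617
  y ← 0.000000 + (0.47/2)·(0.000000 + 0.249617) = 0.058660
y(0.47) ≈ 0.0587

0.0587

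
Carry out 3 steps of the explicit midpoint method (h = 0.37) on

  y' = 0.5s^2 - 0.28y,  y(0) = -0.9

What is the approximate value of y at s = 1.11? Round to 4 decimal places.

-0.4516

Midpoint: k1 = f(s_n, y_n); k2 = f(s_n + h/2, y_n + (h/2)·k1); y_{n+1} = y_n + h·k2.
s=0.000000, y=-0.900000:
  k1 = f(0.000000, -0.900000) = 0.252000
  k2 = f(0.185000, -0.853380) = 0.256059
  y ← -0.900000 + 0.37·0.256059 = -0.805258
s=0.370000, y=-0.805258:
  k1 = f(0.370000, -0.805258) = 0.293922
  k2 = f(0.555000, -0.750883) = 0.364260
  y ← -0.805258 + 0.37·0.364260 = -0.670482
s=0.740000, y=-0.670482:
  k1 = f(0.740000, -0.670482) = 0.461535
  k2 = f(0.925000, -0.585098) = 0.591640
  y ← -0.670482 + 0.37·0.591640 = -0.451575
y(1.11) ≈ -0.4516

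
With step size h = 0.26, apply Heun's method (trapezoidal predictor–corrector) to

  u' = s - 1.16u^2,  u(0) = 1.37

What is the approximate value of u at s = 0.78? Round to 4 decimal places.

Heun: k1 = f(s_n, u_n); k2 = f(s_n + h, u_n + h·k1); u_{n+1} = u_n + (h/2)·(k1 + k2).
s=0.000000, u=1.370000:
  k1 = f(0.000000, 1.370000) = -2.177204
  k2 = f(0.260000, 0.803927) = -0.489706
  u ← 1.370000 + (0.26/2)·(-2.177204 + (-0.489706)) = 1.023302
s=0.260000, u=1.023302:
  k1 = f(0.260000, 1.023302) = -0.954690
  k2 = f(0.520000, 0.775082) = -0.176873
  u ← 1.023302 + (0.26/2)·(-0.954690 + (-0.176873)) = 0.876199
s=0.520000, u=0.876199:
  k1 = f(0.520000, 0.876199) = -0.370560
  k2 = f(0.780000, 0.779853) = 0.074522
  u ← 0.876199 + (0.26/2)·(-0.370560 + 0.074522) = 0.837714
u(0.78) ≈ 0.8377

0.8377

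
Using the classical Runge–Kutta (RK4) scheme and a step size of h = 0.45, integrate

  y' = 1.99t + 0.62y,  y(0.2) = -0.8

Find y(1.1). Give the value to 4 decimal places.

RK4: k1 = f(t_n, y_n); k2 = f(t_n + h/2, y_n + (h/2)·k1); k3 = f(t_n + h/2, y_n + (h/2)·k2); k4 = f(t_n + h, y_n + h·k3); y_{n+1} = y_n + (h/6)·(k1 + 2k2 + 2k3 + k4).
t=0.200000, y=-0.800000:
  k1 = f(0.200000, -0.800000) = -0.098000
  k2 = f(0.425000, -0.822050) = 0.336079
  k3 = f(0.425000, -0.724382) = 0.396633
  k4 = f(0.650000, -0.621515) = 0.908161
  y ← -0.800000 + (0.45/6)·(k1 + 2k2 + 2k3 + k4) = -0.629331
t=0.650000, y=-0.629331:
  k1 = f(0.650000, -0.629331) = 0.903315
  k2 = f(0.875000, -0.426085) = 1.477077
  k3 = f(0.875000, -0.296989) = 1.557117
  k4 = f(1.100000, 0.071371) = 2.233250
  y ← -0.629331 + (0.45/6)·(k1 + 2k2 + 2k3 + k4) = 0.061040
y(1.1) ≈ 0.0610

0.0610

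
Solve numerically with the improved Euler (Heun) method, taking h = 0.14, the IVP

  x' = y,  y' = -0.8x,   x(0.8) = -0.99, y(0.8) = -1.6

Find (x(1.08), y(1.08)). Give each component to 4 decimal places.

Heun on (x,y): k1 = f(s_n, state_n); k2 = f(s_n + h, state_n + h·k1); state_{n+1} = state_n + (h/2)·(k1 + k2).
0.800000: (-0.990000, -1.600000)
  k1 = (-1.600000, 0.792000)
  predictor → (-1.214000, -1.489120)
  k2 = (-1.489120, 0.971200)
  → (-1.206238, -1.476576)
0.940000: (-1.206238, -1.476576)
  k1 = (-1.476576, 0.964991)
  predictor → (-1.412959, -1.341477)
  k2 = (-1.341477, 1.130367)
  → (-1.403502, -1.329901)
(x(1.08), y(1.08)) ≈ (-1.4035, -1.3299)

-1.4035, -1.3299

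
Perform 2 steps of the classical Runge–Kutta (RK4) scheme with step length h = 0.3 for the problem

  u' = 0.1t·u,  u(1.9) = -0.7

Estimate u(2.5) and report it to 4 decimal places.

-0.7988

RK4: k1 = f(t_n, u_n); k2 = f(t_n + h/2, u_n + (h/2)·k1); k3 = f(t_n + h/2, u_n + (h/2)·k2); k4 = f(t_n + h, u_n + h·k3); u_{n+1} = u_n + (h/6)·(k1 + 2k2 + 2k3 + k4).
t=1.900000, u=-0.700000:
  k1 = f(1.900000, -0.700000) = -0.133000
  k2 = f(2.050000, -0.719950) = -0.147590
  k3 = f(2.050000, -0.722138) = -0.148038
  k4 = f(2.200000, -0.744412) = -0.163771
  u ← -0.700000 + (0.3/6)·(k1 + 2k2 + 2k3 + k4) = -0.744401
t=2.200000, u=-0.744401:
  k1 = f(2.200000, -0.744401) = -0.163768
  k2 = f(2.350000, -0.768967) = -0.180707
  k3 = f(2.350000, -0.771507) = -0.181304
  k4 = f(2.500000, -0.798793) = -0.199698
  u ← -0.744401 + (0.3/6)·(k1 + 2k2 + 2k3 + k4) = -0.798776
u(2.5) ≈ -0.7988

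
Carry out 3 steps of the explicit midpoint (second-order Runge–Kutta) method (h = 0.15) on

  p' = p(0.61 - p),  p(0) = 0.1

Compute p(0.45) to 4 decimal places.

0.1251

Midpoint: k1 = f(s_n, p_n); k2 = f(s_n + h/2, p_n + (h/2)·k1); p_{n+1} = p_n + h·k2.
s=0.000000, p=0.100000:
  k1 = f(0.000000, 0.100000) = 0.051000
  k2 = f(0.075000, 0.103825) = 0.052554
  p ← 0.100000 + 0.15·0.052554 = 0.107883
s=0.150000, p=0.107883:
  k1 = f(0.150000, 0.107883) = 0.054170
  k2 = f(0.225000, 0.111946) = 0.055755
  p ← 0.107883 + 0.15·0.055755 = 0.116246
s=0.300000, p=0.116246:
  k1 = f(0.300000, 0.116246) = 0.057397
  k2 = f(0.375000, 0.120551) = 0.059004
  p ← 0.116246 + 0.15·0.059004 = 0.125097
p(0.45) ≈ 0.1251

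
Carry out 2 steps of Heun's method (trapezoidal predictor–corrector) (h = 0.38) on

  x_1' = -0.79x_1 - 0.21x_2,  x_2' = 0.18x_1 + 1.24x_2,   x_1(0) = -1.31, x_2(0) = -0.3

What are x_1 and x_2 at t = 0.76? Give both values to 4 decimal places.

Heun on (x_1,x_2): k1 = f(t_n, state_n); k2 = f(t_n + h, state_n + h·k1); state_{n+1} = state_n + (h/2)·(k1 + k2).
0.000000: (-1.310000, -0.300000)
  k1 = (1.097900, -0.607800)
  predictor → (-0.892798, -0.530964)
  k2 = (0.816813, -0.819099)
  → (-0.946205, -0.571111)
0.380000: (-0.946205, -0.571111)
  k1 = (0.867435, -0.878494)
  predictor → (-0.616579, -0.904939)
  k2 = (0.677135, -1.233108)
  → (-0.652736, -0.972315)
(x_1(0.76), x_2(0.76)) ≈ (-0.6527, -0.9723)

-0.6527, -0.9723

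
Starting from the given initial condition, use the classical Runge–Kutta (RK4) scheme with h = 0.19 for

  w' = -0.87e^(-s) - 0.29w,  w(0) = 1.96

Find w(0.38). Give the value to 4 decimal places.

1.4960

RK4: k1 = f(s_n, w_n); k2 = f(s_n + h/2, w_n + (h/2)·k1); k3 = f(s_n + h/2, w_n + (h/2)·k2); k4 = f(s_n + h, w_n + h·k3); w_{n+1} = w_n + (h/6)·(k1 + 2k2 + 2k3 + k4).
s=0.000000, w=1.960000:
  k1 = f(0.000000, 1.960000) = -1.438400
  k2 = f(0.095000, 1.823352) = -1.319927
  k3 = f(0.095000, 1.834607) = -1.323190
  k4 = f(0.190000, 1.708594) = -1.214947
  w ← 1.960000 + (0.19/6)·(k1 + 2k2 + 2k3 + k4) = 1.708580
s=0.190000, w=1.708580:
  k1 = f(0.190000, 1.708580) = -1.214943
  k2 = f(0.285000, 1.593160) = -1.116269
  k3 = f(0.285000, 1.602534) = -1.118987
  k4 = f(0.380000, 1.495972) = -1.028791
  w ← 1.708580 + (0.19/6)·(k1 + 2k2 + 2k3 + k4) = 1.495962
w(0.38) ≈ 1.4960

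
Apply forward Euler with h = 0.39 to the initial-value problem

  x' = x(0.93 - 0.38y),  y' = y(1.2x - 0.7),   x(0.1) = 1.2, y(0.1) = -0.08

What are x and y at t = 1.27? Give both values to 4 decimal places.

3.1494, -0.2767

Euler on (x,y): x_{n+1} = x_n + h·x', y_{n+1} = y_n + h·y'.
0.100000: (1.200000, -0.080000); f=(1.152480, -0.059200) → (1.649467, -0.103088)
0.490000: (1.649467, -0.103088); f=(1.598620, -0.131887) → (2.272929, -0.154524)
0.880000: (2.272929, -0.154524); f=(2.247288, -0.313299) → (3.149371, -0.276711)
(x(1.27), y(1.27)) ≈ (3.1494, -0.2767)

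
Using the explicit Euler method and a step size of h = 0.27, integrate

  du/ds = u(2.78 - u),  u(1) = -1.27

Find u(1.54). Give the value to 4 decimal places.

Euler: u_{n+1} = u_n + h·f(s_n, u_n).
s=1.000000, u=-1.270000: f=-5.143500 → u ← -1.270000 + 0.27·(-5.143500) = -2.658745
s=1.270000, u=-2.658745: f=-14.460236 → u ← -2.658745 + 0.27·(-14.460236) = -6.563009
u(1.54) ≈ -6.5630

-6.5630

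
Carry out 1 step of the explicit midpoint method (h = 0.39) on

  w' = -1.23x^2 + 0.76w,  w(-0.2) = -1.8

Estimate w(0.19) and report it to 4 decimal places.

Midpoint: k1 = f(x_n, w_n); k2 = f(x_n + h/2, w_n + (h/2)·k1); w_{n+1} = w_n + h·k2.
x=-0.200000, w=-1.800000:
  k1 = f(-0.200000, -1.800000) = -1.417200
  k2 = f(-0.005000, -2.076354) = -1.578060
  w ← -1.800000 + 0.39·(-1.578060) = -2.415443
w(0.19) ≈ -2.4154

-2.4154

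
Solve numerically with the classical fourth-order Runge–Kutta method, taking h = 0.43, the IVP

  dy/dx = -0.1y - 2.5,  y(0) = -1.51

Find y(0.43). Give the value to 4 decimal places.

RK4: k1 = f(x_n, y_n); k2 = f(x_n + h/2, y_n + (h/2)·k1); k3 = f(x_n + h/2, y_n + (h/2)·k2); k4 = f(x_n + h, y_n + h·k3); y_{n+1} = y_n + (h/6)·(k1 + 2k2 + 2k3 + k4).
x=0.000000, y=-1.510000:
  k1 = f(0.000000, -1.510000) = -2.349000
  k2 = f(0.215000, -2.015035) = -2.298497
  k3 = f(0.215000, -2.004177) = -2.299582
  k4 = f(0.430000, -2.498820) = -2.250118
  y ← -1.510000 + (0.43/6)·(k1 + 2k2 + 2k3 + k4) = -2.498661
y(0.43) ≈ -2.4987

-2.4987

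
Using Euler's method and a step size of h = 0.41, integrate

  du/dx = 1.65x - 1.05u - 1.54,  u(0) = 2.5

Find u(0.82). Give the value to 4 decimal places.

0.0972

Euler: u_{n+1} = u_n + h·f(x_n, u_n).
x=0.000000, u=2.500000: f=-4.165000 → u ← 2.500000 + 0.41·(-4.165000) = 0.792350
x=0.410000, u=0.792350: f=-1.695468 → u ← 0.792350 + 0.41·(-1.695468) = 0.097208
u(0.82) ≈ 0.0972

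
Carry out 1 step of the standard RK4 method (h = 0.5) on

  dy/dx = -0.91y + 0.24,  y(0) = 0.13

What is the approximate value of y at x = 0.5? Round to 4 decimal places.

0.1789

RK4: k1 = f(x_n, y_n); k2 = f(x_n + h/2, y_n + (h/2)·k1); k3 = f(x_n + h/2, y_n + (h/2)·k2); k4 = f(x_n + h, y_n + h·k3); y_{n+1} = y_n + (h/6)·(k1 + 2k2 + 2k3 + k4).
x=0.000000, y=0.130000:
  k1 = f(0.000000, 0.130000) = 0.121700
  k2 = f(0.250000, 0.160425) = 0.094013
  k3 = f(0.250000, 0.153503) = 0.100312
  k4 = f(0.500000, 0.180156) = 0.076058
  y ← 0.130000 + (0.5/6)·(k1 + 2k2 + 2k3 + k4) = 0.178867
y(0.5) ≈ 0.1789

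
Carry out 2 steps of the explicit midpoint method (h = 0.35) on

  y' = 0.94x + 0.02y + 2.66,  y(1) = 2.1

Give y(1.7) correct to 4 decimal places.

4.8984

Midpoint: k1 = f(x_n, y_n); k2 = f(x_n + h/2, y_n + (h/2)·k1); y_{n+1} = y_n + h·k2.
x=1.000000, y=2.100000:
  k1 = f(1.000000, 2.100000) = 3.642000
  k2 = f(1.175000, 2.737350) = 3.819247
  y ← 2.100000 + 0.35·3.819247 = 3.436736
x=1.350000, y=3.436736:
  k1 = f(1.350000, 3.436736) = 3.997735
  k2 = f(1.525000, 4.136340) = 4.176227
  y ← 3.436736 + 0.35·4.176227 = 4.898416
y(1.7) ≈ 4.8984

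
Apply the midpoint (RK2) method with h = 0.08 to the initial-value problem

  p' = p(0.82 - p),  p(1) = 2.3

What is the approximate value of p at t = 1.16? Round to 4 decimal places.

1.8876

Midpoint: k1 = f(t_n, p_n); k2 = f(t_n + h/2, p_n + (h/2)·k1); p_{n+1} = p_n + h·k2.
t=1.000000, p=2.300000:
  k1 = f(1.000000, 2.300000) = -3.404000
  k2 = f(1.040000, 2.163840) = -2.907855
  p ← 2.300000 + 0.08·(-2.907855) = 2.067372
t=1.080000, p=2.067372:
  k1 = f(1.080000, 2.067372) = -2.578781
  k2 = f(1.120000, 1.964220) = -2.247501
  p ← 2.067372 + 0.08·(-2.247501) = 1.887572
p(1.16) ≈ 1.8876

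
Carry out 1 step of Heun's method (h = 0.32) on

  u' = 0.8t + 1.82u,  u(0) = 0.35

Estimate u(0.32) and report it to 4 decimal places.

0.6542

Heun: k1 = f(t_n, u_n); k2 = f(t_n + h, u_n + h·k1); u_{n+1} = u_n + (h/2)·(k1 + k2).
t=0.000000, u=0.350000:
  k1 = f(0.000000, 0.350000) = 0.637000
  k2 = f(0.320000, 0.553840) = 1.263989
  u ← 0.350000 + (0.32/2)·(0.637000 + 1.263989) = 0.654158
u(0.32) ≈ 0.6542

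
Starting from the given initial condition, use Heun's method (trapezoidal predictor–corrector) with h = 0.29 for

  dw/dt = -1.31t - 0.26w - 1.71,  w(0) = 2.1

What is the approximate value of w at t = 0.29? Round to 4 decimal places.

1.4153

Heun: k1 = f(t_n, w_n); k2 = f(t_n + h, w_n + h·k1); w_{n+1} = w_n + (h/2)·(k1 + k2).
t=0.000000, w=2.100000:
  k1 = f(0.000000, 2.100000) = -2.256000
  k2 = f(0.290000, 1.445760) = -2.465798
  w ← 2.100000 + (0.29/2)·(-2.256000 + (-2.465798)) = 1.415339
w(0.29) ≈ 1.4153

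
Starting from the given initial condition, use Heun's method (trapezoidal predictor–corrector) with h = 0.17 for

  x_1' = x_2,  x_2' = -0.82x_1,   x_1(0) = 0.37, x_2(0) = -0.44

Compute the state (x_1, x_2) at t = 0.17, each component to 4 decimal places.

Heun on (x_1,x_2): k1 = f(t_n, state_n); k2 = f(t_n + h, state_n + h·k1); state_{n+1} = state_n + (h/2)·(k1 + k2).
0.000000: (0.370000, -0.440000)
  k1 = (-0.440000, -0.303400)
  predictor → (0.295200, -0.491578)
  k2 = (-0.491578, -0.242064)
  → (0.290816, -0.486364)
(x_1(0.17), x_2(0.17)) ≈ (0.2908, -0.4864)

0.2908, -0.4864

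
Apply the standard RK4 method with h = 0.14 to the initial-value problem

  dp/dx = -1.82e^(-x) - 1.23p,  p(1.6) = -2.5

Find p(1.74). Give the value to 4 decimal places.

-2.1485

RK4: k1 = f(x_n, p_n); k2 = f(x_n + h/2, p_n + (h/2)·k1); k3 = f(x_n + h/2, p_n + (h/2)·k2); k4 = f(x_n + h, p_n + h·k3); p_{n+1} = p_n + (h/6)·(k1 + 2k2 + 2k3 + k4).
x=1.600000, p=-2.500000:
  k1 = f(1.600000, -2.500000) = 2.707548
  k2 = f(1.670000, -2.310472) = 2.499270
  k3 = f(1.670000, -2.325051) = 2.517203
  k4 = f(1.740000, -2.147592) = 2.322090
  p ← -2.500000 + (0.14/6)·(k1 + 2k2 + 2k3 + k4) = -2.148540
p(1.74) ≈ -2.1485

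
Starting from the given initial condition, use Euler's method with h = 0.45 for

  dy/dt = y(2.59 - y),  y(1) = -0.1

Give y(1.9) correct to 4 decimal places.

-0.5007

Euler: y_{n+1} = y_n + h·f(t_n, y_n).
t=1.000000, y=-0.100000: f=-0.269000 → y ← -0.100000 + 0.45·(-0.269000) = -0.221050
t=1.450000, y=-0.221050: f=-0.621383 → y ← -0.221050 + 0.45·(-0.621383) = -0.500672
y(1.9) ≈ -0.5007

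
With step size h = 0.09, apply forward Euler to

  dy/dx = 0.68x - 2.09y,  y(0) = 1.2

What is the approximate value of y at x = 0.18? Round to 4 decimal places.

0.7965

Euler: y_{n+1} = y_n + h·f(x_n, y_n).
x=0.000000, y=1.200000: f=-2.508000 → y ← 1.200000 + 0.09·(-2.508000) = 0.974280
x=0.090000, y=0.974280: f=-1.975045 → y ← 0.974280 + 0.09·(-1.975045) = 0.796526
y(0.18) ≈ 0.7965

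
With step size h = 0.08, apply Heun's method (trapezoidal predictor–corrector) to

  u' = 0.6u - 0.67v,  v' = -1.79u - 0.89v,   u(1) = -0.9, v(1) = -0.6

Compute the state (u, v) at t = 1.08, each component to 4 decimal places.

-0.9159, -0.4337

Heun on (u,v): k1 = f(t_n, state_n); k2 = f(t_n + h, state_n + h·k1); state_{n+1} = state_n + (h/2)·(k1 + k2).
1.000000: (-0.900000, -0.600000)
  k1 = (-0.138000, 2.145000)
  predictor → (-0.911040, -0.428400)
  k2 = (-0.259596, 2.012038)
  → (-0.915904, -0.433718)
(u(1.08), v(1.08)) ≈ (-0.9159, -0.4337)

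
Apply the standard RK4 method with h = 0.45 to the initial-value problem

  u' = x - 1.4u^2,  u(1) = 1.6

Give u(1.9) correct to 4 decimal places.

1.1182

RK4: k1 = f(x_n, u_n); k2 = f(x_n + h/2, u_n + (h/2)·k1); k3 = f(x_n + h/2, u_n + (h/2)·k2); k4 = f(x_n + h, u_n + h·k3); u_{n+1} = u_n + (h/6)·(k1 + 2k2 + 2k3 + k4).
x=1.000000, u=1.600000:
  k1 = f(1.000000, 1.600000) = -2.584000
  k2 = f(1.225000, 1.018600) = -0.227564
  k3 = f(1.225000, 1.548798) = -2.133285
  k4 = f(1.450000, 0.640022) = 0.876521
  u ← 1.600000 + (0.45/6)·(k1 + 2k2 + 2k3 + k4) = 1.117812
x=1.450000, u=1.117812:
  k1 = f(1.450000, 1.117812) = -0.299304
  k2 = f(1.675000, 1.050468) = 0.130123
  k3 = f(1.675000, 1.147089) = -0.167139
  k4 = f(1.900000, 1.042599) = 0.378183
  u ← 1.117812 + (0.45/6)·(k1 + 2k2 + 2k3 + k4) = 1.118175
u(1.9) ≈ 1.1182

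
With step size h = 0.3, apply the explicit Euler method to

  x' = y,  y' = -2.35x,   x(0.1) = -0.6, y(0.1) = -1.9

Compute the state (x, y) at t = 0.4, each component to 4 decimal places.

Euler on (x,y): x_{n+1} = x_n + h·x', y_{n+1} = y_n + h·y'.
0.100000: (-0.600000, -1.900000); f=(-1.900000, 1.410000) → (-1.170000, -1.477000)
(x(0.4), y(0.4)) ≈ (-1.1700, -1.4770)

-1.1700, -1.4770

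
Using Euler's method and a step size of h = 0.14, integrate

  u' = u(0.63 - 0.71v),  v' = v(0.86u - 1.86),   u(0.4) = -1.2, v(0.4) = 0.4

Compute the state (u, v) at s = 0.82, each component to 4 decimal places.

-1.4388, 0.0810

Euler on (u,v): u_{n+1} = u_n + h·u', v_{n+1} = v_n + h·v'.
0.400000: (-1.200000, 0.400000); f=(-0.415200, -1.156800) → (-1.258128, 0.238048)
0.540000: (-1.258128, 0.238048); f=(-0.579979, -0.700335) → (-1.339325, 0.140001)
0.680000: (-1.339325, 0.140001); f=(-0.710645, -0.421658) → (-1.438815, 0.080969)
(u(0.82), v(0.82)) ≈ (-1.4388, 0.0810)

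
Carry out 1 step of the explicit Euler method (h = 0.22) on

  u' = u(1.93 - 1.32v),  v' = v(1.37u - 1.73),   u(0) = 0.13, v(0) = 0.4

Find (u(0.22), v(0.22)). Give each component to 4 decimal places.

0.1701, 0.2634

Euler on (u,v): u_{n+1} = u_n + h·u', v_{n+1} = v_n + h·v'.
0.000000: (0.130000, 0.400000); f=(0.182260, -0.620760) → (0.170097, 0.263433)
(u(0.22), v(0.22)) ≈ (0.1701, 0.2634)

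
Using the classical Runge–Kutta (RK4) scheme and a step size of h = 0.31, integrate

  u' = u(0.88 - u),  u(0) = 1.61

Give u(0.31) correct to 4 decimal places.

1.3440

RK4: k1 = f(x_n, u_n); k2 = f(x_n + h/2, u_n + (h/2)·k1); k3 = f(x_n + h/2, u_n + (h/2)·k2); k4 = f(x_n + h, u_n + h·k3); u_{n+1} = u_n + (h/6)·(k1 + 2k2 + 2k3 + k4).
x=0.000000, u=1.610000:
  k1 = f(0.000000, 1.610000) = -1.175300
  k2 = f(0.155000, 1.427828) = -0.782205
  k3 = f(0.155000, 1.488758) = -0.906294
  k4 = f(0.310000, 1.329049) = -0.596808
  u ← 1.610000 + (0.31/6)·(k1 + 2k2 + 2k3 + k4) = 1.343963
u(0.31) ≈ 1.3440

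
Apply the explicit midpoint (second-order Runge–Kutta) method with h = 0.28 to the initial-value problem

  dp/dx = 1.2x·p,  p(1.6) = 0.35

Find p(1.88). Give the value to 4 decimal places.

0.6096

Midpoint: k1 = f(x_n, p_n); k2 = f(x_n + h/2, p_n + (h/2)·k1); p_{n+1} = p_n + h·k2.
x=1.600000, p=0.350000:
  k1 = f(1.600000, 0.350000) = 0.672000
  k2 = f(1.740000, 0.444080) = 0.927239
  p ← 0.350000 + 0.28·0.927239 = 0.609627
p(1.88) ≈ 0.6096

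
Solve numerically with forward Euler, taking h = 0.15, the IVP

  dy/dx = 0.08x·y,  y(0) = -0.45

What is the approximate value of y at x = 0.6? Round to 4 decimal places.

-0.4549

Euler: y_{n+1} = y_n + h·f(x_n, y_n).
x=0.000000, y=-0.450000: f=0.000000 → y ← -0.450000 + 0.15·0.000000 = -0.450000
x=0.150000, y=-0.450000: f=-0.005400 → y ← -0.450000 + 0.15·(-0.005400) = -0.450810
x=0.300000, y=-0.450810: f=-0.010819 → y ← -0.450810 + 0.15·(-0.010819) = -0.452433
x=0.450000, y=-0.452433: f=-0.016288 → y ← -0.452433 + 0.15·(-0.016288) = -0.454876
y(0.6) ≈ -0.4549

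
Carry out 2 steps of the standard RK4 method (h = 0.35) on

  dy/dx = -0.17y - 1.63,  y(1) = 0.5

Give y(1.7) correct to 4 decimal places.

RK4: k1 = f(x_n, y_n); k2 = f(x_n + h/2, y_n + (h/2)·k1); k3 = f(x_n + h/2, y_n + (h/2)·k2); k4 = f(x_n + h, y_n + h·k3); y_{n+1} = y_n + (h/6)·(k1 + 2k2 + 2k3 + k4).
x=1.000000, y=0.500000:
  k1 = f(1.000000, 0.500000) = -1.715000
  k2 = f(1.175000, 0.199875) = -1.663979
  k3 = f(1.175000, 0.208804) = -1.665497
  k4 = f(1.350000, -0.082924) = -1.615903
  y ← 0.500000 + (0.35/6)·(k1 + 2k2 + 2k3 + k4) = -0.082741
x=1.350000, y=-0.082741:
  k1 = f(1.350000, -0.082741) = -1.615934
  k2 = f(1.525000, -0.365530) = -1.567860
  k3 = f(1.525000, -0.357117) = -1.569290
  k4 = f(1.700000, -0.631993) = -1.522561
  y ← -0.082741 + (0.35/6)·(k1 + 2k2 + 2k3 + k4) = -0.631821
y(1.7) ≈ -0.6318

-0.6318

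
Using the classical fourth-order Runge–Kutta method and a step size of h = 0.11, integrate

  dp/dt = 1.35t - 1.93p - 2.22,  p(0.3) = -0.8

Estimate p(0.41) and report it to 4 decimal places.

-0.8192

RK4: k1 = f(t_n, p_n); k2 = f(t_n + h/2, p_n + (h/2)·k1); k3 = f(t_n + h/2, p_n + (h/2)·k2); k4 = f(t_n + h, p_n + h·k3); p_{n+1} = p_n + (h/6)·(k1 + 2k2 + 2k3 + k4).
t=0.300000, p=-0.800000:
  k1 = f(0.300000, -0.800000) = -0.271000
  k2 = f(0.355000, -0.814905) = -0.167983
  k3 = f(0.355000, -0.809239) = -0.178919
  k4 = f(0.410000, -0.819681) = -0.084516
  p ← -0.800000 + (0.11/6)·(k1 + 2k2 + 2k3 + k4) = -0.819238
p(0.41) ≈ -0.8192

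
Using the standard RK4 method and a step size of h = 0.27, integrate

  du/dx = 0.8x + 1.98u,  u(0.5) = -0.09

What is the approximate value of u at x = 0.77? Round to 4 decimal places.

RK4: k1 = f(x_n, u_n); k2 = f(x_n + h/2, u_n + (h/2)·k1); k3 = f(x_n + h/2, u_n + (h/2)·k2); k4 = f(x_n + h, u_n + h·k3); u_{n+1} = u_n + (h/6)·(k1 + 2k2 + 2k3 + k4).
x=0.500000, u=-0.090000:
  k1 = f(0.500000, -0.090000) = 0.221800
  k2 = f(0.635000, -0.060057) = 0.389087
  k3 = f(0.635000, -0.037473) = 0.433803
  k4 = f(0.770000, 0.027127) = 0.669711
  u ← -0.090000 + (0.27/6)·(k1 + 2k2 + 2k3 + k4) = 0.024178
u(0.77) ≈ 0.0242

0.0242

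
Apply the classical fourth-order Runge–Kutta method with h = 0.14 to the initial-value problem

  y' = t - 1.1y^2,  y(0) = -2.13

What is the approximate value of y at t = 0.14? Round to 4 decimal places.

-3.1551

RK4: k1 = f(t_n, y_n); k2 = f(t_n + h/2, y_n + (h/2)·k1); k3 = f(t_n + h/2, y_n + (h/2)·k2); k4 = f(t_n + h, y_n + h·k3); y_{n+1} = y_n + (h/6)·(k1 + 2k2 + 2k3 + k4).
t=0.000000, y=-2.130000:
  k1 = f(0.000000, -2.130000) = -4.990590
  k2 = f(0.070000, -2.479341) = -6.691847
  k3 = f(0.070000, -2.598429) = -7.357018
  k4 = f(0.140000, -3.159983) = -10.844039
  y ← -2.130000 + (0.14/6)·(k1 + 2k2 + 2k3 + k4) = -3.155088
y(0.14) ≈ -3.1551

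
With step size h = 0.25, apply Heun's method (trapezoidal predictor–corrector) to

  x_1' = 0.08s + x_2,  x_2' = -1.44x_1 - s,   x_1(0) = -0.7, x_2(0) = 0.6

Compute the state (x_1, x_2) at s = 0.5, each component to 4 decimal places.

-0.2947, 0.8491

Heun on (x_1,x_2): k1 = f(s_n, state_n); k2 = f(s_n + h, state_n + h·k1); state_{n+1} = state_n + (h/2)·(k1 + k2).
0.000000: (-0.700000, 0.600000)
  k1 = (0.600000, 1.008000)
  predictor → (-0.550000, 0.852000)
  k2 = (0.872000, 0.542000)
  → (-0.516000, 0.793750)
0.250000: (-0.516000, 0.793750)
  k1 = (0.813750, 0.493040)
  predictor → (-0.312563, 0.917010)
  k2 = (0.957010, -0.049910)
  → (-0.294655, 0.849141)
(x_1(0.5), x_2(0.5)) ≈ (-0.2947, 0.8491)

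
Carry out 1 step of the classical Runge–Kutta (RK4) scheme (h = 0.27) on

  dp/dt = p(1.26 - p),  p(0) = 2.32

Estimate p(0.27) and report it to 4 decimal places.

RK4: k1 = f(t_n, p_n); k2 = f(t_n + h/2, p_n + (h/2)·k1); k3 = f(t_n + h/2, p_n + (h/2)·k2); k4 = f(t_n + h, p_n + h·k3); p_{n+1} = p_n + (h/6)·(k1 + 2k2 + 2k3 + k4).
t=0.000000, p=2.320000:
  k1 = f(0.000000, 2.320000) = -2.459200
  k2 = f(0.135000, 1.988008) = -1.447286
  k3 = f(0.135000, 2.124616) = -1.836978
  k4 = f(0.270000, 1.824016) = -1.028774
  p ← 2.320000 + (0.27/6)·(k1 + 2k2 + 2k3 + k4) = 1.867457
p(0.27) ≈ 1.8675

1.8675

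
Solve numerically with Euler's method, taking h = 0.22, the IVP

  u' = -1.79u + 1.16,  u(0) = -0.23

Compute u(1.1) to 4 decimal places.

0.5762

Euler: u_{n+1} = u_n + h·f(t_n, u_n).
t=0.000000, u=-0.230000: f=1.571700 → u ← -0.230000 + 0.22·1.571700 = 0.115774
t=0.220000, u=0.115774: f=0.952765 → u ← 0.115774 + 0.22·0.952765 = 0.325382
t=0.440000, u=0.325382: f=0.577566 → u ← 0.325382 + 0.22·0.577566 = 0.452447
t=0.660000, u=0.452447: f=0.350120 → u ← 0.452447 + 0.22·0.350120 = 0.529473
t=0.880000, u=0.529473: f=0.212243 → u ← 0.529473 + 0.22·0.212243 = 0.576167
u(1.1) ≈ 0.5762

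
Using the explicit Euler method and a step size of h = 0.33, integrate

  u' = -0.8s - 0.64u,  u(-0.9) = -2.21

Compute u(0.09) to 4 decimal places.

-0.7548

Euler: u_{n+1} = u_n + h·f(s_n, u_n).
s=-0.900000, u=-2.210000: f=2.134400 → u ← -2.210000 + 0.33·2.134400 = -1.505648
s=-0.570000, u=-1.505648: f=1.419615 → u ← -1.505648 + 0.33·1.419615 = -1.037175
s=-0.240000, u=-1.037175: f=0.855792 → u ← -1.037175 + 0.33·0.855792 = -0.754764
u(0.09) ≈ -0.7548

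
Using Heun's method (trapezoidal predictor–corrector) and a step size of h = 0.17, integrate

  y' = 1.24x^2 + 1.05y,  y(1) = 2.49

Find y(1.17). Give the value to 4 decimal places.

Heun: k1 = f(x_n, y_n); k2 = f(x_n + h, y_n + h·k1); y_{n+1} = y_n + (h/2)·(k1 + k2).
x=1.000000, y=2.490000:
  k1 = f(1.000000, 2.490000) = 3.854500
  k2 = f(1.170000, 3.145265) = 4.999964
  y ← 2.490000 + (0.17/2)·(3.854500 + 4.999964) = 3.242629
y(1.17) ≈ 3.2426

3.2426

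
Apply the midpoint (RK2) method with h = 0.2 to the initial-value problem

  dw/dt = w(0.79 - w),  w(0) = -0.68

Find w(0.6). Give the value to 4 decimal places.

Midpoint: k1 = f(t_n, w_n); k2 = f(t_n + h/2, w_n + (h/2)·k1); w_{n+1} = w_n + h·k2.
t=0.000000, w=-0.680000:
  k1 = f(0.000000, -0.680000) = -0.999600
  k2 = f(0.100000, -0.779960) = -1.224506
  w ← -0.680000 + 0.2·(-1.224506) = -0.924901
t=0.200000, w=-0.924901:
  k1 = f(0.200000, -0.924901) = -1.586114
  k2 = f(0.300000, -1.083513) = -2.029975
  w ← -0.924901 + 0.2·(-2.029975) = -1.330896
t=0.400000, w=-1.330896:
  k1 = f(0.400000, -1.330896) = -2.822692
  k2 = f(0.500000, -1.613165) = -3.876703
  w ← -1.330896 + 0.2·(-3.876703) = -2.106237
w(0.6) ≈ -2.1062

-2.1062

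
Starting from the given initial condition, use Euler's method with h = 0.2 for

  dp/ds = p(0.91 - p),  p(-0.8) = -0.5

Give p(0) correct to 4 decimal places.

Euler: p_{n+1} = p_n + h·f(s_n, p_n).
s=-0.800000, p=-0.500000: f=-0.705000 → p ← -0.500000 + 0.2·(-0.705000) = -0.641000
s=-0.600000, p=-0.641000: f=-0.994191 → p ← -0.641000 + 0.2·(-0.994191) = -0.839838
s=-0.400000, p=-0.839838: f=-1.469581 → p ← -0.839838 + 0.2·(-1.469581) = -1.133754
s=-0.200000, p=-1.133754: f=-2.317116 → p ← -1.133754 + 0.2·(-2.317116) = -1.597177
p(0) ≈ -1.5972

-1.5972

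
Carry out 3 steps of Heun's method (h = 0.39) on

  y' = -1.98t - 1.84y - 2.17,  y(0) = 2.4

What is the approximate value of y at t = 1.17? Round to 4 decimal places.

-1.3823

Heun: k1 = f(t_n, y_n); k2 = f(t_n + h, y_n + h·k1); y_{n+1} = y_n + (h/2)·(k1 + k2).
t=0.000000, y=2.400000:
  k1 = f(0.000000, 2.400000) = -6.586000
  k2 = f(0.390000, -0.168540) = -2.632086
  y ← 2.400000 + (0.39/2)·(-6.586000 + (-2.632086)) = 0.602473
t=0.390000, y=0.602473:
  k1 = f(0.390000, 0.602473) = -4.050751
  k2 = f(0.780000, -0.977320) = -1.916132
  y ← 0.602473 + (0.39/2)·(-4.050751 + (-1.916132)) = -0.561069
t=0.780000, y=-0.561069:
  k1 = f(0.780000, -0.561069) = -2.682033
  k2 = f(1.170000, -1.607062) = -1.529606
  y ← -0.561069 + (0.39/2)·(-2.682033 + (-1.529606)) = -1.382339
y(1.17) ≈ -1.3823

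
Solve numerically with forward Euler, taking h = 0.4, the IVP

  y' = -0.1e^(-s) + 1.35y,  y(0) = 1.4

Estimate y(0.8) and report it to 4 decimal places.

3.2318

Euler: y_{n+1} = y_n + h·f(s_n, y_n).
s=0.000000, y=1.400000: f=1.790000 → y ← 1.400000 + 0.4·1.790000 = 2.116000
s=0.400000, y=2.116000: f=2.789568 → y ← 2.116000 + 0.4·2.789568 = 3.231827
y(0.8) ≈ 3.2318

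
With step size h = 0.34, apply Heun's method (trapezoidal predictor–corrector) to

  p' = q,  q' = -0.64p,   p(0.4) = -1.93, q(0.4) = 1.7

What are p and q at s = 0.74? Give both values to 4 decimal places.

-1.2806, 2.0571

Heun on (p,q): k1 = f(s_n, state_n); k2 = f(s_n + h, state_n + h·k1); state_{n+1} = state_n + (h/2)·(k1 + k2).
0.400000: (-1.930000, 1.700000)
  k1 = (1.700000, 1.235200)
  predictor → (-1.352000, 2.119968)
  k2 = (2.119968, 0.865280)
  → (-1.280605, 2.057082)
(p(0.74), q(0.74)) ≈ (-1.2806, 2.0571)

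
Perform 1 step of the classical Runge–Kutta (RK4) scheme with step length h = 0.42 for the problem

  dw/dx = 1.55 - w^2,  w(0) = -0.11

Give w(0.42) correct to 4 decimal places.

RK4: k1 = f(x_n, w_n); k2 = f(x_n + h/2, w_n + (h/2)·k1); k3 = f(x_n + h/2, w_n + (h/2)·k2); k4 = f(x_n + h, w_n + h·k3); w_{n+1} = w_n + (h/6)·(k1 + 2k2 + 2k3 + k4).
x=0.000000, w=-0.110000:
  k1 = f(0.000000, -0.110000) = 1.537900
  k2 = f(0.210000, 0.212959) = 1.504648
  k3 = f(0.210000, 0.205976) = 1.507574
  k4 = f(0.420000, 0.523181) = 1.276282
  w ← -0.110000 + (0.42/6)·(k1 + 2k2 + 2k3 + k4) = 0.508704
w(0.42) ≈ 0.5087

0.5087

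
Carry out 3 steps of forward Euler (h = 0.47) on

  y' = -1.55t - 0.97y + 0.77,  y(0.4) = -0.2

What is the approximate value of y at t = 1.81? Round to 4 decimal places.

-0.7736

Euler: y_{n+1} = y_n + h·f(t_n, y_n).
t=0.400000, y=-0.200000: f=0.344000 → y ← -0.200000 + 0.47·0.344000 = -0.038320
t=0.870000, y=-0.038320: f=-0.541330 → y ← -0.038320 + 0.47·(-0.541330) = -0.292745
t=1.340000, y=-0.292745: f=-1.023037 → y ← -0.292745 + 0.47·(-1.023037) = -0.773573
y(1.81) ≈ -0.7736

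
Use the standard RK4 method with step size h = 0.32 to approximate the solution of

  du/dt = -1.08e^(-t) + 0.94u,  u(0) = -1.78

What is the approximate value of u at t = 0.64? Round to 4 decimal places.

RK4: k1 = f(t_n, u_n); k2 = f(t_n + h/2, u_n + (h/2)·k1); k3 = f(t_n + h/2, u_n + (h/2)·k2); k4 = f(t_n + h, u_n + h·k3); u_{n+1} = u_n + (h/6)·(k1 + 2k2 + 2k3 + k4).
t=0.000000, u=-1.780000:
  k1 = f(0.000000, -1.780000) = -2.753200
  k2 = f(0.160000, -2.220512) = -3.007597
  k3 = f(0.160000, -2.261215) = -3.045858
  k4 = f(0.320000, -2.754675) = -3.373635
  u ← -1.780000 + (0.32/6)·(k1 + 2k2 + 2k3 + k4) = -2.752466
t=0.320000, u=-2.752466:
  k1 = f(0.320000, -2.752466) = -3.371559
  k2 = f(0.480000, -3.291916) = -3.762687
  k3 = f(0.480000, -3.354496) = -3.821513
  k4 = f(0.640000, -3.975350) = -4.306305
  u ← -2.752466 + (0.32/6)·(k1 + 2k2 + 2k3 + k4) = -3.970934
u(0.64) ≈ -3.9709

-3.9709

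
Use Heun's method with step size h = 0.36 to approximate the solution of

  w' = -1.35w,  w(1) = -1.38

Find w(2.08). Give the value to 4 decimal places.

Heun: k1 = f(x_n, w_n); k2 = f(x_n + h, w_n + h·k1); w_{n+1} = w_n + (h/2)·(k1 + k2).
x=1.000000, w=-1.380000:
  k1 = f(1.000000, -1.380000) = 1.863000
  k2 = f(1.360000, -0.709320) = 0.957582
  w ← -1.380000 + (0.36/2)·(1.863000 + 0.957582) = -0.872295
x=1.360000, w=-0.872295:
  k1 = f(1.360000, -0.872295) = 1.177599
  k2 = f(1.720000, -0.448360) = 0.605286
  w ← -0.872295 + (0.36/2)·(1.177599 + 0.605286) = -0.551376
x=1.720000, w=-0.551376:
  k1 = f(1.720000, -0.551376) = 0.744358
  k2 = f(2.080000, -0.283407) = 0.382600
  w ← -0.551376 + (0.36/2)·(0.744358 + 0.382600) = -0.348524
w(2.08) ≈ -0.3485

-0.3485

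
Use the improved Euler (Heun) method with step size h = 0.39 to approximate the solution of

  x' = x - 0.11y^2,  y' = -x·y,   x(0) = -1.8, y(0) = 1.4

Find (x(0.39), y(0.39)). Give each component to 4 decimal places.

-2.8191, 3.0930

Heun on (x,y): k1 = f(t_n, state_n); k2 = f(t_n + h, state_n + h·k1); state_{n+1} = state_n + (h/2)·(k1 + k2).
0.000000: (-1.800000, 1.400000)
  k1 = (-2.015600, 2.520000)
  predictor → (-2.586084, 2.382800)
  k2 = (-3.210635, 6.162121)
  → (-2.819116, 3.093014)
(x(0.39), y(0.39)) ≈ (-2.8191, 3.0930)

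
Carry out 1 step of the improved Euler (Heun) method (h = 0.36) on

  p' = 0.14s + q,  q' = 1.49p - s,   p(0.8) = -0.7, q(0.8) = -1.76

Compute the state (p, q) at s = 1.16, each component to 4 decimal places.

Heun on (p,q): k1 = f(s_n, state_n); k2 = f(s_n + h, state_n + h·k1); state_{n+1} = state_n + (h/2)·(k1 + k2).
0.800000: (-0.700000, -1.760000)
  k1 = (-1.648000, -1.843000)
  predictor → (-1.293280, -2.423480)
  k2 = (-2.261080, -3.086987)
  → (-1.403634, -2.647398)
(p(1.16), q(1.16)) ≈ (-1.4036, -2.6474)

-1.4036, -2.6474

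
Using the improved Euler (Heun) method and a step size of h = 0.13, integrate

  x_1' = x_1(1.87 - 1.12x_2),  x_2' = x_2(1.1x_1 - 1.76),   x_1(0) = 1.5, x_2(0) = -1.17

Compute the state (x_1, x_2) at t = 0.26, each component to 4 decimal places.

3.4081, -1.4093

Heun on (x_1,x_2): k1 = f(t_n, state_n); k2 = f(t_n + h, state_n + h·k1); state_{n+1} = state_n + (h/2)·(k1 + k2).
0.000000: (1.500000, -1.170000)
  k1 = (4.770600, 0.128700)
  predictor → (2.120178, -1.153269)
  k2 = (6.703285, -0.659896)
  → (2.245803, -1.204528)
0.130000: (2.245803, -1.204528)
  k1 = (7.229398, -0.855676)
  predictor → (3.185624, -1.315766)
  k2 = (10.651636, -2.294941)
  → (3.408070, -1.409318)
(x_1(0.26), x_2(0.26)) ≈ (3.4081, -1.4093)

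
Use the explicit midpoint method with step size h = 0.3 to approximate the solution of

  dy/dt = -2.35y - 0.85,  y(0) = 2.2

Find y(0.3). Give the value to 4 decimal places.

Midpoint: k1 = f(t_n, y_n); k2 = f(t_n + h/2, y_n + (h/2)·k1); y_{n+1} = y_n + h·k2.
t=0.000000, y=2.200000:
  k1 = f(0.000000, 2.200000) = -6.020000
  k2 = f(0.150000, 1.297000) = -3.897950
  y ← 2.200000 + 0.3·(-3.897950) = 1.030615
y(0.3) ≈ 1.0306

1.0306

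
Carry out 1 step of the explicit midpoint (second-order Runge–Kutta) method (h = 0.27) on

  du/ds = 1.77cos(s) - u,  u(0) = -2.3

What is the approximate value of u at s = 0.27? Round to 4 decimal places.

Midpoint: k1 = f(s_n, u_n); k2 = f(s_n + h/2, u_n + (h/2)·k1); u_{n+1} = u_n + h·k2.
s=0.000000, u=-2.300000:
  k1 = f(0.000000, -2.300000) = 4.070000
  k2 = f(0.135000, -1.750550) = 3.504445
  u ← -2.300000 + 0.27·3.504445 = -1.353800
u(0.27) ≈ -1.3538

-1.3538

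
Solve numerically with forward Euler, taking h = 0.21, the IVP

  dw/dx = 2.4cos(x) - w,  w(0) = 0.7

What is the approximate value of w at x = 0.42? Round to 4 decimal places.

Euler: w_{n+1} = w_n + h·f(x_n, w_n).
x=0.000000, w=0.700000: f=1.700000 → w ← 0.700000 + 0.21·1.700000 = 1.057000
x=0.210000, w=1.057000: f=1.290274 → w ← 1.057000 + 0.21·1.290274 = 1.327958
w(0.42) ≈ 1.3280

1.3280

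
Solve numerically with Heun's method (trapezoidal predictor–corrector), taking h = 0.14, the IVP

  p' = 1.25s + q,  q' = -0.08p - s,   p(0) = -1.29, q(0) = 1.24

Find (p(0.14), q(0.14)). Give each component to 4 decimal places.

Heun on (p,q): k1 = f(s_n, state_n); k2 = f(s_n + h, state_n + h·k1); state_{n+1} = state_n + (h/2)·(k1 + k2).
0.000000: (-1.290000, 1.240000)
  k1 = (1.240000, 0.103200)
  predictor → (-1.116400, 1.254448)
  k2 = (1.429448, -0.050688)
  → (-1.103139, 1.243676)
(p(0.14), q(0.14)) ≈ (-1.1031, 1.2437)

-1.1031, 1.2437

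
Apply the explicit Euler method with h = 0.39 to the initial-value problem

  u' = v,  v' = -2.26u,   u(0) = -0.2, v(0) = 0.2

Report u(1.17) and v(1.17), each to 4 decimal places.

Euler on (u,v): u_{n+1} = u_n + h·u', v_{n+1} = v_n + h·v'.
0.000000: (-0.200000, 0.200000); f=(0.200000, 0.452000) → (-0.122000, 0.376280)
0.390000: (-0.122000, 0.376280); f=(0.376280, 0.275720) → (0.024749, 0.483811)
0.780000: (0.024749, 0.483811); f=(0.483811, -0.055933) → (0.213435, 0.461997)
(u(1.17), v(1.17)) ≈ (0.2134, 0.4620)

0.2134, 0.4620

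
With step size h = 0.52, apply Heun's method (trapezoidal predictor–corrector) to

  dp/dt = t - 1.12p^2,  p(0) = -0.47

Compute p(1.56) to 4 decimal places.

Heun: k1 = f(t_n, p_n); k2 = f(t_n + h, p_n + h·k1); p_{n+1} = p_n + (h/2)·(k1 + k2).
t=0.000000, p=-0.470000:
  k1 = f(0.000000, -0.470000) = -0.247408
  k2 = f(0.520000, -0.598652) = 0.118609
  p ← -0.470000 + (0.52/2)·(-0.247408 + 0.118609) = -0.503488
t=0.520000, p=-0.503488:
  k1 = f(0.520000, -0.503488) = 0.236080
  k2 = f(1.040000, -0.380726) = 0.877654
  p ← -0.503488 + (0.52/2)·(0.236080 + 0.877654) = -0.213917
t=1.040000, p=-0.213917:
  k1 = f(1.040000, -0.213917) = 0.988748
  k2 = f(1.560000, 0.300232) = 1.459044
  p ← -0.213917 + (0.52/2)·(0.988748 + 1.459044) = 0.422509
p(1.56) ≈ 0.4225

0.4225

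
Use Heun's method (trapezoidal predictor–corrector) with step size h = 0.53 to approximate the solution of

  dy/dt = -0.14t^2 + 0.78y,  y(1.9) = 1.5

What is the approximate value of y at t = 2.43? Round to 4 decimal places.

Heun: k1 = f(t_n, y_n); k2 = f(t_n + h, y_n + h·k1); y_{n+1} = y_n + (h/2)·(k1 + k2).
t=1.900000, y=1.500000:
  k1 = f(1.900000, 1.500000) = 0.664600
  k2 = f(2.430000, 1.852238) = 0.618060
  y ← 1.500000 + (0.53/2)·(0.664600 + 0.618060) = 1.839905
y(2.43) ≈ 1.8399

1.8399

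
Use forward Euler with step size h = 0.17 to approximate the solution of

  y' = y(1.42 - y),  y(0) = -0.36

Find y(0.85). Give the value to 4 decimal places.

Euler: y_{n+1} = y_n + h·f(s_n, y_n).
s=0.000000, y=-0.360000: f=-0.640800 → y ← -0.360000 + 0.17·(-0.640800) = -0.468936
s=0.170000, y=-0.468936: f=-0.885790 → y ← -0.468936 + 0.17·(-0.885790) = -0.619520
s=0.340000, y=-0.619520: f=-1.263524 → y ← -0.619520 + 0.17·(-1.263524) = -0.834319
s=0.510000, y=-0.834319: f=-1.880823 → y ← -0.834319 + 0.17·(-1.880823) = -1.154059
s=0.680000, y=-1.154059: f=-2.970617 → y ← -1.154059 + 0.17·(-2.970617) = -1.659064
y(0.85) ≈ -1.6591

-1.6591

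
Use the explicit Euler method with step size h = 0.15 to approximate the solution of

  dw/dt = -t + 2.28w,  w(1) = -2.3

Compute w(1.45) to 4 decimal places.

Euler: w_{n+1} = w_n + h·f(t_n, w_n).
t=1.000000, w=-2.300000: f=-6.244000 → w ← -2.300000 + 0.15·(-6.244000) = -3.236600
t=1.150000, w=-3.236600: f=-8.529448 → w ← -3.236600 + 0.15·(-8.529448) = -4.516017
t=1.300000, w=-4.516017: f=-11.596519 → w ← -4.516017 + 0.15·(-11.596519) = -6.255495
w(1.45) ≈ -6.2555

-6.2555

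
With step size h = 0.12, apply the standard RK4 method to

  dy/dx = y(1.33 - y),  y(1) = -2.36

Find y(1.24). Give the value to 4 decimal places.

RK4: k1 = f(x_n, y_n); k2 = f(x_n + h/2, y_n + (h/2)·k1); k3 = f(x_n + h/2, y_n + (h/2)·k2); k4 = f(x_n + h, y_n + h·k3); y_{n+1} = y_n + (h/6)·(k1 + 2k2 + 2k3 + k4).
x=1.000000, y=-2.360000:
  k1 = f(1.000000, -2.360000) = -8.708400
  k2 = f(1.060000, -2.882504) = -12.142560
  k3 = f(1.060000, -3.088554) = -13.646939
  k4 = f(1.120000, -3.997633) = -21.297919
  y ← -2.360000 + (0.12/6)·(k1 + 2k2 + 2k3 + k4) = -3.991706
x=1.120000, y=-3.991706:
  k1 = f(1.120000, -3.991706) = -21.242689
  k2 = f(1.180000, -5.266268) = -34.737711
  k3 = f(1.180000, -6.075969) = -44.998438
  k4 = f(1.240000, -9.391519) = -100.691348
  y ← -3.991706 + (0.12/6)·(k1 + 2k2 + 2k3 + k4) = -9.619833
y(1.24) ≈ -9.6198

-9.6198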